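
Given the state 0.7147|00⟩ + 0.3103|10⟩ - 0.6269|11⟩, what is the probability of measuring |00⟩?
0.5108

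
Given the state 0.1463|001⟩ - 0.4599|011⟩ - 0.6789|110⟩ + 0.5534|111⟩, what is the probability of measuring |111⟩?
0.3063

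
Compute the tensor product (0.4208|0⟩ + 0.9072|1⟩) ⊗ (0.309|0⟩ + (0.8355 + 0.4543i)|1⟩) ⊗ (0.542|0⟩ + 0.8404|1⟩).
0.07047|000⟩ + 0.1093|001⟩ + (0.1906 + 0.1036i)|010⟩ + (0.2955 + 0.1607i)|011⟩ + 0.1519|100⟩ + 0.2356|101⟩ + (0.4108 + 0.2234i)|110⟩ + (0.637 + 0.3464i)|111⟩

amp(|b₁b₂…⟩) = product of the factor amplitudes for bits b₁, b₂, …; only kets whose every factor amplitude is nonzero survive.
|000⟩: (0.4208)(0.309)(0.542) = 0.07047
|001⟩: (0.4208)(0.309)(0.8404) = 0.1093
|010⟩: (0.4208)(0.8355 + 0.4543i)(0.542) = (0.1906 + 0.1036i)
|011⟩: (0.4208)(0.8355 + 0.4543i)(0.8404) = (0.2955 + 0.1607i)
|100⟩: (0.9072)(0.309)(0.542) = 0.1519
|101⟩: (0.9072)(0.309)(0.8404) = 0.2356
|110⟩: (0.9072)(0.8355 + 0.4543i)(0.542) = (0.4108 + 0.2234i)
|111⟩: (0.9072)(0.8355 + 0.4543i)(0.8404) = (0.637 + 0.3464i)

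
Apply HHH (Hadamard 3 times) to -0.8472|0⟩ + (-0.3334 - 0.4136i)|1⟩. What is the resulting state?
(-0.8348 - 0.2925i)|0⟩ + (-0.3633 + 0.2925i)|1⟩

H² = I, so H^3 = H: a single Hadamard. With (a, b) = (-0.8472, (-0.3334 - 0.4136i)), H gives ((a + b)/√2, (a − b)/√2) = ((-0.8348 - 0.2925i), (-0.3633 + 0.2925i)).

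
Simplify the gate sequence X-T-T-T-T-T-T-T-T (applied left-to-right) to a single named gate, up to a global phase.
X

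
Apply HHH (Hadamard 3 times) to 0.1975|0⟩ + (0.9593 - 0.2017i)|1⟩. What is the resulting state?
(0.818 - 0.1426i)|0⟩ + (-0.5387 + 0.1426i)|1⟩

H² = I, so H^3 = H: a single Hadamard. With (a, b) = (0.1975, (0.9593 - 0.2017i)), H gives ((a + b)/√2, (a − b)/√2) = ((0.818 - 0.1426i), (-0.5387 + 0.1426i)).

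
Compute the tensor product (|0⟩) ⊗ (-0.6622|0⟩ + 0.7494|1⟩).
-0.6622|00⟩ + 0.7494|01⟩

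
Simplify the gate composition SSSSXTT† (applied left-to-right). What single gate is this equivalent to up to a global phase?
X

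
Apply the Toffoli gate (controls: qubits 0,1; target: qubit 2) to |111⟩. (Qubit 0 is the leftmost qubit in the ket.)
|110⟩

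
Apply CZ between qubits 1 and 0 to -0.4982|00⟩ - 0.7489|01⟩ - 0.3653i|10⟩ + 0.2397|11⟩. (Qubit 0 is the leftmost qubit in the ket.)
-0.4982|00⟩ - 0.7489|01⟩ - 0.3653i|10⟩ - 0.2397|11⟩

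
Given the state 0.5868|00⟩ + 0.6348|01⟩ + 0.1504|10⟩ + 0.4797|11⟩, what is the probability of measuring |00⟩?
0.3443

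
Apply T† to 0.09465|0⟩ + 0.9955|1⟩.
0.09465|0⟩ + (0.7039 - 0.7039i)|1⟩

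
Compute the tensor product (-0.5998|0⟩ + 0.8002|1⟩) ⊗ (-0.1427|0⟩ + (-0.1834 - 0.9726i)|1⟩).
0.08559|00⟩ + (0.11 + 0.5834i)|01⟩ - 0.1142|10⟩ + (-0.1468 - 0.7783i)|11⟩

amp(|b₁b₂…⟩) = product of the factor amplitudes for bits b₁, b₂, …; only kets whose every factor amplitude is nonzero survive.
|00⟩: (-0.5998)(-0.1427) = 0.08559
|01⟩: (-0.5998)(-0.1834 - 0.9726i) = (0.11 + 0.5834i)
|10⟩: (0.8002)(-0.1427) = -0.1142
|11⟩: (0.8002)(-0.1834 - 0.9726i) = (-0.1468 - 0.7783i)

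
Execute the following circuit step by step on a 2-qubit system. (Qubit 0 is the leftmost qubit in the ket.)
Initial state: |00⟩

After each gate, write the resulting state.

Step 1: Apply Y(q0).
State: i|10⟩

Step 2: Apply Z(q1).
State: i|10⟩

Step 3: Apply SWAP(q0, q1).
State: i|01⟩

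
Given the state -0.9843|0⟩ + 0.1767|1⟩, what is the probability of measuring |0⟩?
0.9688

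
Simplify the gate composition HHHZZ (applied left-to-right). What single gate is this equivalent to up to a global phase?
H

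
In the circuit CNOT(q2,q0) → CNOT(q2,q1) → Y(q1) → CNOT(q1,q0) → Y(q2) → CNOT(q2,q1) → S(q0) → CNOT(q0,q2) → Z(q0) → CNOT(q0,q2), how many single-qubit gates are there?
4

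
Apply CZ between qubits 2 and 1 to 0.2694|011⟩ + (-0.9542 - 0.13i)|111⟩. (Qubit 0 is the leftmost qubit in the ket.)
-0.2694|011⟩ + (0.9542 + 0.13i)|111⟩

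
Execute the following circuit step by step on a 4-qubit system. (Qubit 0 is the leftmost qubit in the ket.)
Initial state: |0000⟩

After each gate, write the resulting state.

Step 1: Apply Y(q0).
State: i|1000⟩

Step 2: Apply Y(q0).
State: |0000⟩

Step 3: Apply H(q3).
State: 1/√2|0000⟩ + 1/√2|0001⟩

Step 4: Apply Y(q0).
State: (1/√2)i|1000⟩ + (1/√2)i|1001⟩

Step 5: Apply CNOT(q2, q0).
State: (1/√2)i|1000⟩ + (1/√2)i|1001⟩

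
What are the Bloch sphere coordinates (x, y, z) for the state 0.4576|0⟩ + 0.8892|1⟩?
(0.8138, 0, -0.5813)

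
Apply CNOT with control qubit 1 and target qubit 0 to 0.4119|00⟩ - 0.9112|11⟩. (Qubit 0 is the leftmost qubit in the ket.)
0.4119|00⟩ - 0.9112|01⟩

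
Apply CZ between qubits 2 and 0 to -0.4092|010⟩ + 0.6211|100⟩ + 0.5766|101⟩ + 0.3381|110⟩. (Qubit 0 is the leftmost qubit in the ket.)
-0.4092|010⟩ + 0.6211|100⟩ - 0.5766|101⟩ + 0.3381|110⟩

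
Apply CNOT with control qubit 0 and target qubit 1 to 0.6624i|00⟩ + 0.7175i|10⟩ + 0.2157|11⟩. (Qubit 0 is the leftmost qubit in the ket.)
0.6624i|00⟩ + 0.2157|10⟩ + 0.7175i|11⟩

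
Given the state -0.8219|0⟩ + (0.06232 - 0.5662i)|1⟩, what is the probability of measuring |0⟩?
0.6755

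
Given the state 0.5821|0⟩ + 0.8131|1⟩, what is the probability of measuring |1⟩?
0.6611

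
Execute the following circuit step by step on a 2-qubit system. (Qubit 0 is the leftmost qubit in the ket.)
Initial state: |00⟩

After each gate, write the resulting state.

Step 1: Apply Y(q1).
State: i|01⟩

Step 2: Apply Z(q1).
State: -i|01⟩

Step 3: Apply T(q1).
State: (1/√2 - (1/√2)i)|01⟩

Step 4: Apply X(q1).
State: (1/√2 - (1/√2)i)|00⟩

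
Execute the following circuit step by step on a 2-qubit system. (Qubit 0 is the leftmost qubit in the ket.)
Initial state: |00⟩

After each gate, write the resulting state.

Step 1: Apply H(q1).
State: 1/√2|00⟩ + 1/√2|01⟩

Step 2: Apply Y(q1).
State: -(1/√2)i|00⟩ + (1/√2)i|01⟩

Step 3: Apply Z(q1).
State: -(1/√2)i|00⟩ - (1/√2)i|01⟩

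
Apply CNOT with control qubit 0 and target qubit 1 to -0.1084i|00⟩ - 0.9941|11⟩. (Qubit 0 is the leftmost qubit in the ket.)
-0.1084i|00⟩ - 0.9941|10⟩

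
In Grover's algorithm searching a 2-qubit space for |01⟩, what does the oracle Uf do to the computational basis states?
Uf|x⟩ = -|x⟩ if x = 01, else |x⟩ (phase flip on target)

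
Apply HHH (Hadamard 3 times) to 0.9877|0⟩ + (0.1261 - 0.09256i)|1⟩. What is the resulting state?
(0.7876 - 0.06545i)|0⟩ + (0.6092 + 0.06545i)|1⟩

H² = I, so H^3 = H: a single Hadamard. With (a, b) = (0.9877, (0.1261 - 0.09256i)), H gives ((a + b)/√2, (a − b)/√2) = ((0.7876 - 0.06545i), (0.6092 + 0.06545i)).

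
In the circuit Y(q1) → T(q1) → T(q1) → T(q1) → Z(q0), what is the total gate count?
5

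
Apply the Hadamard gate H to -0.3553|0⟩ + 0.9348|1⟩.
0.4098|0⟩ - 0.9122|1⟩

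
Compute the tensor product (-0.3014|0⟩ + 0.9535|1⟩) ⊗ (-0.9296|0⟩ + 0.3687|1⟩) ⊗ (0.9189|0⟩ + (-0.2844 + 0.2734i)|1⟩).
0.2575|000⟩ + (-0.07968 + 0.0766i)|001⟩ - 0.1021|010⟩ + (0.0316 - 0.03038i)|011⟩ - 0.8145|100⟩ + (0.2521 - 0.2423i)|101⟩ + 0.323|110⟩ + (-0.09998 + 0.09612i)|111⟩

amp(|b₁b₂…⟩) = product of the factor amplitudes for bits b₁, b₂, …; only kets whose every factor amplitude is nonzero survive.
|000⟩: (-0.3014)(-0.9296)(0.9189) = 0.2575
|001⟩: (-0.3014)(-0.9296)(-0.2844 + 0.2734i) = (-0.07968 + 0.0766i)
|010⟩: (-0.3014)(0.3687)(0.9189) = -0.1021
|011⟩: (-0.3014)(0.3687)(-0.2844 + 0.2734i) = (0.0316 - 0.03038i)
|100⟩: (0.9535)(-0.9296)(0.9189) = -0.8145
|101⟩: (0.9535)(-0.9296)(-0.2844 + 0.2734i) = (0.2521 - 0.2423i)
|110⟩: (0.9535)(0.3687)(0.9189) = 0.323
|111⟩: (0.9535)(0.3687)(-0.2844 + 0.2734i) = (-0.09998 + 0.09612i)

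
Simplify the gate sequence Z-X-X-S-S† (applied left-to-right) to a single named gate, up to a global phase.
Z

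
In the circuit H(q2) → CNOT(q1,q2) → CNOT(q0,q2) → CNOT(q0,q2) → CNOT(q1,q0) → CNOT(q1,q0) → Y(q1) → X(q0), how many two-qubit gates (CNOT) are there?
5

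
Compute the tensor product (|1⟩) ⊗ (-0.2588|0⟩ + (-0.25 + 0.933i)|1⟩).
-0.2588|10⟩ + (-0.25 + 0.933i)|11⟩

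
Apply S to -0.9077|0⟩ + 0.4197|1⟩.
-0.9077|0⟩ + 0.4197i|1⟩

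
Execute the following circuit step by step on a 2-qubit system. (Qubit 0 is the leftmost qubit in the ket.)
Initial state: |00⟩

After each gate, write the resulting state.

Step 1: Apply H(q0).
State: 1/√2|00⟩ + 1/√2|10⟩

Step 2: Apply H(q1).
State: 1/2|00⟩ + 1/2|01⟩ + 1/2|10⟩ + 1/2|11⟩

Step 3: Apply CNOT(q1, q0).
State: 1/2|00⟩ + 1/2|01⟩ + 1/2|10⟩ + 1/2|11⟩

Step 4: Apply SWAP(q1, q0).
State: 1/2|00⟩ + 1/2|01⟩ + 1/2|10⟩ + 1/2|11⟩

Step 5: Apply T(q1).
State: 1/2|00⟩ + (1/√8 + (1/√8)i)|01⟩ + 1/2|10⟩ + (1/√8 + (1/√8)i)|11⟩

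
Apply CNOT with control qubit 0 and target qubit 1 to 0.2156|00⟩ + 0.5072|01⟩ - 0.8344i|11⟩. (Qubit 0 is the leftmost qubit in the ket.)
0.2156|00⟩ + 0.5072|01⟩ - 0.8344i|10⟩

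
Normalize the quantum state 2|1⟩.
|1⟩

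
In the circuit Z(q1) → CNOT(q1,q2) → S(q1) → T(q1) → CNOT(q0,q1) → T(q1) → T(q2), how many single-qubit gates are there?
5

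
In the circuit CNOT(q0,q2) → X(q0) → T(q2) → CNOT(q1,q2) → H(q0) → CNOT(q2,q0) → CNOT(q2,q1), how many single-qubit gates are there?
3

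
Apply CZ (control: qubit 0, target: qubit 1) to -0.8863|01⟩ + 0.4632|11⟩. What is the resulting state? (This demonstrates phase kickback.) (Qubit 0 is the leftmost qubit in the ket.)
-0.8863|01⟩ - 0.4632|11⟩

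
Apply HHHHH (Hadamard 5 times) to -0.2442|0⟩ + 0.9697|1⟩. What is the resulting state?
0.513|0⟩ - 0.8584|1⟩

H² = I, so H^5 = H: a single Hadamard. With (a, b) = (-0.2442, 0.9697), H gives ((a + b)/√2, (a − b)/√2) = (0.513, -0.8584).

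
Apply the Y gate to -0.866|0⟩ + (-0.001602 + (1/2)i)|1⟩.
(1/2 + 0.001602i)|0⟩ - 0.866i|1⟩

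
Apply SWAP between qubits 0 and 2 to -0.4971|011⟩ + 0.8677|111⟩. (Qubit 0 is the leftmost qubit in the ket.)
-0.4971|110⟩ + 0.8677|111⟩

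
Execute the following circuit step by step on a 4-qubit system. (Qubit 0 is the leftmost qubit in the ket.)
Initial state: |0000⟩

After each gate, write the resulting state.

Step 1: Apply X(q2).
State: |0010⟩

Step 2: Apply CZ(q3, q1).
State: |0010⟩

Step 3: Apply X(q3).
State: |0011⟩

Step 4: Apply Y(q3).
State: -i|0010⟩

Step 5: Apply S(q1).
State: -i|0010⟩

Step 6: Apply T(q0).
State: -i|0010⟩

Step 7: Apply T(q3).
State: -i|0010⟩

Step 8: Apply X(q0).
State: -i|1010⟩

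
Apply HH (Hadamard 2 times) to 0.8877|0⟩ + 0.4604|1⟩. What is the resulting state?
0.8877|0⟩ + 0.4604|1⟩

H² = I, so an even number of Hadamards cancels: H^2 = I and the state is unchanged.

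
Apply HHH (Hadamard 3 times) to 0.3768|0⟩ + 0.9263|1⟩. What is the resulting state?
0.9214|0⟩ - 0.3886|1⟩

H² = I, so H^3 = H: a single Hadamard. With (a, b) = (0.3768, 0.9263), H gives ((a + b)/√2, (a − b)/√2) = (0.9214, -0.3886).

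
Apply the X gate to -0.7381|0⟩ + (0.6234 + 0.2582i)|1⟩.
(0.6234 + 0.2582i)|0⟩ - 0.7381|1⟩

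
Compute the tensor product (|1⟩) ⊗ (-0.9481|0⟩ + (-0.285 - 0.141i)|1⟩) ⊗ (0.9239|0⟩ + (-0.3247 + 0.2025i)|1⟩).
-0.8759|100⟩ + (0.3078 - 0.192i)|101⟩ + (-0.2633 - 0.1303i)|110⟩ + (0.1211 - 0.01193i)|111⟩

amp(|b₁b₂…⟩) = product of the factor amplitudes for bits b₁, b₂, …; only kets whose every factor amplitude is nonzero survive.
|100⟩: (1)(-0.9481)(0.9239) = -0.8759
|101⟩: (1)(-0.9481)(-0.3247 + 0.2025i) = (0.3078 - 0.192i)
|110⟩: (1)(-0.285 - 0.141i)(0.9239) = (-0.2633 - 0.1303i)
|111⟩: (1)(-0.285 - 0.141i)(-0.3247 + 0.2025i) = (0.1211 - 0.01193i)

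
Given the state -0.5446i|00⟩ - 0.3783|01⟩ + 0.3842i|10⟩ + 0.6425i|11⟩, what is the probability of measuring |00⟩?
0.2966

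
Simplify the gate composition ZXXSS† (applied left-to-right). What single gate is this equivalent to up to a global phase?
Z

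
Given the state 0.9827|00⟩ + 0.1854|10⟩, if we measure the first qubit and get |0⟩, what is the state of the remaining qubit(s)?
|0⟩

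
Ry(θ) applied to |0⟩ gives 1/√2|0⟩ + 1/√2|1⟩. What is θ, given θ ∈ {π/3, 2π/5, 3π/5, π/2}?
π/2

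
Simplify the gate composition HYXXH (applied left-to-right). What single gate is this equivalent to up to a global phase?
Y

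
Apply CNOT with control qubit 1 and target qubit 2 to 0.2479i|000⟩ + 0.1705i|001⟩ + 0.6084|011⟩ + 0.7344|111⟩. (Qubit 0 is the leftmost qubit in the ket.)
0.2479i|000⟩ + 0.1705i|001⟩ + 0.6084|010⟩ + 0.7344|110⟩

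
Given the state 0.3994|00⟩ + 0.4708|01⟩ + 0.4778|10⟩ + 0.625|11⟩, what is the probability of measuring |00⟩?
0.1595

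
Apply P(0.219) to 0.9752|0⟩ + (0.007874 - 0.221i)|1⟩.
0.9752|0⟩ + (0.0557 - 0.214i)|1⟩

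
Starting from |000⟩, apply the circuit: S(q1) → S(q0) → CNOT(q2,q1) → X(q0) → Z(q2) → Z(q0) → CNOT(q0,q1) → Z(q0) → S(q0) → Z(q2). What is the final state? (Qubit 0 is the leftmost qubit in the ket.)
i|110⟩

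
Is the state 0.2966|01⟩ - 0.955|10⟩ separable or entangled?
Entangled

Writing the state as a|00⟩ + b|01⟩ + c|10⟩ + d|11⟩, it is a product state iff ad − bc = 0.
Here (a, b, c, d) = (0, 0.2966, -0.955, 0): ad − bc = (0)(0) − (0.2966)(-0.955) = 0.2833 ≠ 0, so the state is entangled.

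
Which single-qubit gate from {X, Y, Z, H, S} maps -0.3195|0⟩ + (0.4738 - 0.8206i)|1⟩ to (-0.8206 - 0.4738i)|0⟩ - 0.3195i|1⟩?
Y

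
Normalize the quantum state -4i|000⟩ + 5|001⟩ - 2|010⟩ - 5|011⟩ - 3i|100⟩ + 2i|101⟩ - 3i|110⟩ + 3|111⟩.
-0.398i|000⟩ + 0.4975|001⟩ - 0.199|010⟩ - 0.4975|011⟩ - 0.2985i|100⟩ + 0.199i|101⟩ - 0.2985i|110⟩ + 0.2985|111⟩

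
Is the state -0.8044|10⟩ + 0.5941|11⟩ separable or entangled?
Separable

Writing the state as a|00⟩ + b|01⟩ + c|10⟩ + d|11⟩, it is a product state iff ad − bc = 0.
Here (a, b, c, d) = (0, 0, -0.8044, 0.5941): ad − bc = (0)(0.5941) − (0)(-0.8044) = 0, so the state is separable.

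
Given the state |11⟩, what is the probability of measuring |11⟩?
1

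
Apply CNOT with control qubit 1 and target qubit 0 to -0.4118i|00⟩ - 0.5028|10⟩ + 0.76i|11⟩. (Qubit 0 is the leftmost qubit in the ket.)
-0.4118i|00⟩ + 0.76i|01⟩ - 0.5028|10⟩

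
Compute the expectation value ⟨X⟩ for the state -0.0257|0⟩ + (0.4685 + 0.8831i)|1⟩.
-0.02408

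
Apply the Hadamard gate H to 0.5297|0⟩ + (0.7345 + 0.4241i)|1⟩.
(0.8939 + 0.2999i)|0⟩ + (-0.1448 - 0.2999i)|1⟩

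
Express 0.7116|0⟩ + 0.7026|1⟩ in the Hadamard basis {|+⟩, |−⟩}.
|+⟩ + 0.006364|−⟩

With |ψ⟩ = α|0⟩ + β|1⟩, the Hadamard-basis coefficients are ⟨+|ψ⟩ = (α + β)/√2 and ⟨−|ψ⟩ = (α − β)/√2.
Here α = 0.7116, β = 0.7026: (α + β)/√2 = 1, (α − β)/√2 = 0.006364.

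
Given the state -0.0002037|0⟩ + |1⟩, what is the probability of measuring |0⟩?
0.00000004149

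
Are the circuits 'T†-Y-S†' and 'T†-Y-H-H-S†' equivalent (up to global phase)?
Yes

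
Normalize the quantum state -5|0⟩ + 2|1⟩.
-0.9285|0⟩ + 0.3714|1⟩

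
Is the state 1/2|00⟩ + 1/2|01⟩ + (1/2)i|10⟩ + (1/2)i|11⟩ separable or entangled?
Separable

Writing the state as a|00⟩ + b|01⟩ + c|10⟩ + d|11⟩, it is a product state iff ad − bc = 0.
Here (a, b, c, d) = (1/2, 1/2, (1/2)i, (1/2)i): ad − bc = (1/2)((1/2)i) − (1/2)((1/2)i) = 0, so the state is separable.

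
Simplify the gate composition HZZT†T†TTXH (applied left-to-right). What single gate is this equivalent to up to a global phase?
Z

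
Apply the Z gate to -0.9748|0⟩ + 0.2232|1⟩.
-0.9748|0⟩ - 0.2232|1⟩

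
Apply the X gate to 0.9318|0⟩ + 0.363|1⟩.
0.363|0⟩ + 0.9318|1⟩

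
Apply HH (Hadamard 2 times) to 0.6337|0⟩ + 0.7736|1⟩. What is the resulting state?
0.6337|0⟩ + 0.7736|1⟩

H² = I, so an even number of Hadamards cancels: H^2 = I and the state is unchanged.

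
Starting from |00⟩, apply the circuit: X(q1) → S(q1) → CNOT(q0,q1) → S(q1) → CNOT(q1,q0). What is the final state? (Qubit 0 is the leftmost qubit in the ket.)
-|11⟩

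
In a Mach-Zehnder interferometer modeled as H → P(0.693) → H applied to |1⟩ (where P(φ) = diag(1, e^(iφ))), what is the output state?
(0.1153 - 0.3194i)|0⟩ + (0.8847 + 0.3194i)|1⟩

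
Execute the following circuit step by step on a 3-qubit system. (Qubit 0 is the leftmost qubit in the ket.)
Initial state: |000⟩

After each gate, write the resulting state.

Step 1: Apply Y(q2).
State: i|001⟩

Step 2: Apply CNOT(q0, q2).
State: i|001⟩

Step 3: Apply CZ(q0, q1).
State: i|001⟩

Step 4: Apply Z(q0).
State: i|001⟩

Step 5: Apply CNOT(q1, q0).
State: i|001⟩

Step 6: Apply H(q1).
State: (1/√2)i|001⟩ + (1/√2)i|011⟩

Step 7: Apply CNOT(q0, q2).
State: (1/√2)i|001⟩ + (1/√2)i|011⟩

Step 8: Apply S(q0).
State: (1/√2)i|001⟩ + (1/√2)i|011⟩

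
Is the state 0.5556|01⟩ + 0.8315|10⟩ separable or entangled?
Entangled

Writing the state as a|00⟩ + b|01⟩ + c|10⟩ + d|11⟩, it is a product state iff ad − bc = 0.
Here (a, b, c, d) = (0, 0.5556, 0.8315, 0): ad − bc = (0)(0) − (0.5556)(0.8315) = -0.462 ≠ 0, so the state is entangled.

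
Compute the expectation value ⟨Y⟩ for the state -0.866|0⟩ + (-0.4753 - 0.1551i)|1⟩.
0.2686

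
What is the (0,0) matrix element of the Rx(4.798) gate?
-0.7367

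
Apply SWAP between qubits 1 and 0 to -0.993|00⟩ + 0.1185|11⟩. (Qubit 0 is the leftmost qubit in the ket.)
-0.993|00⟩ + 0.1185|11⟩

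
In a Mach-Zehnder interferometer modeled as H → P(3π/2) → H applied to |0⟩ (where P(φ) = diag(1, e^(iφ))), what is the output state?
(1/2 - (1/2)i)|0⟩ + (1/2 + (1/2)i)|1⟩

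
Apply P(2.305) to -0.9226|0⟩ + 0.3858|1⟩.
-0.9226|0⟩ + (-0.2585 + 0.2864i)|1⟩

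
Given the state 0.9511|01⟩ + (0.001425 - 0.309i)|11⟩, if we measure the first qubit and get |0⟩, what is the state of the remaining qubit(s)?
|1⟩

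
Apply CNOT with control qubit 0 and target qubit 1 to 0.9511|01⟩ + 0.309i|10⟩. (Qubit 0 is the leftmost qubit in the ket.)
0.9511|01⟩ + 0.309i|11⟩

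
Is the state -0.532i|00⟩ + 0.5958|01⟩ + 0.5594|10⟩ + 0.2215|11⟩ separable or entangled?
Entangled

Writing the state as a|00⟩ + b|01⟩ + c|10⟩ + d|11⟩, it is a product state iff ad − bc = 0.
Here (a, b, c, d) = (-0.532i, 0.5958, 0.5594, 0.2215): ad − bc = (-0.532i)(0.2215) − (0.5958)(0.5594) = (-0.3333 - 0.1178i) ≠ 0, so the state is entangled.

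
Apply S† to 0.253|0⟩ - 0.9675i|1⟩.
0.253|0⟩ - 0.9675|1⟩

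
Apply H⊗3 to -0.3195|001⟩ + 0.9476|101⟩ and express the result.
0.2221|000⟩ - 0.2221|001⟩ + 0.2221|010⟩ - 0.2221|011⟩ - 0.448|100⟩ + 0.448|101⟩ - 0.448|110⟩ + 0.448|111⟩

H⊗3 gives amp(|y⟩) = (1/2√2) Σ_x (−1)^(x·y) amp(|x⟩), where x·y is the number of positions in which both x and y have a 1.
|000⟩: (-0.3195 + 0.9476)/(2√2) = 0.2221
|001⟩: (0.3195 - 0.9476)/(2√2) = -0.2221
|010⟩: (-0.3195 + 0.9476)/(2√2) = 0.2221
|011⟩: (0.3195 - 0.9476)/(2√2) = -0.2221
|100⟩: (-0.3195 - 0.9476)/(2√2) = -0.448
|101⟩: (0.3195 + 0.9476)/(2√2) = 0.448
|110⟩: (-0.3195 - 0.9476)/(2√2) = -0.448
|111⟩: (0.3195 + 0.9476)/(2√2) = 0.448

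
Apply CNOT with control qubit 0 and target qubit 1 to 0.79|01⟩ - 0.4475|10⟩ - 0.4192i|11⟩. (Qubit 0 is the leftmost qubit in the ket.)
0.79|01⟩ - 0.4192i|10⟩ - 0.4475|11⟩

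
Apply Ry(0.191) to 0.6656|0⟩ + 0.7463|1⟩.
0.5914|0⟩ + 0.8064|1⟩

Ry(0.191) = [[cos(θ/2), −sin(θ/2)], [sin(θ/2), cos(θ/2)]]; θ = 0.191, cos(θ/2) ≈ 0.995443, sin(θ/2) ≈ 0.0953549.
With a = amp(|0⟩) = 0.6656 and b = amp(|1⟩) = 0.7463:
new amp(|0⟩) = (0.995443)·a + (-0.0953549)·b = 0.5914
new amp(|1⟩) = (0.0953549)·a + (0.995443)·b = 0.8064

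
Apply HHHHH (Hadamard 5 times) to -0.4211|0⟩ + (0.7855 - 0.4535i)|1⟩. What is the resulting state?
(0.2577 - 0.3207i)|0⟩ + (-0.8532 + 0.3207i)|1⟩

H² = I, so H^5 = H: a single Hadamard. With (a, b) = (-0.4211, (0.7855 - 0.4535i)), H gives ((a + b)/√2, (a − b)/√2) = ((0.2577 - 0.3207i), (-0.8532 + 0.3207i)).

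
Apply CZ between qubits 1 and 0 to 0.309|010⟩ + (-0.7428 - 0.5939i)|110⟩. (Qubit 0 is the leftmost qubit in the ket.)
0.309|010⟩ + (0.7428 + 0.5939i)|110⟩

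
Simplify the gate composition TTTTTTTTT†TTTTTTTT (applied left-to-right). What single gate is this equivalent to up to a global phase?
T†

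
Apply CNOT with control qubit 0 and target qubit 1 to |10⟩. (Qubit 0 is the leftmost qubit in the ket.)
|11⟩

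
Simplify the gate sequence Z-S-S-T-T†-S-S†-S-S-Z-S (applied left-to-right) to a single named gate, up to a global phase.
S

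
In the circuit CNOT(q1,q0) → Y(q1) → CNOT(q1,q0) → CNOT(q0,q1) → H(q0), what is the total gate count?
5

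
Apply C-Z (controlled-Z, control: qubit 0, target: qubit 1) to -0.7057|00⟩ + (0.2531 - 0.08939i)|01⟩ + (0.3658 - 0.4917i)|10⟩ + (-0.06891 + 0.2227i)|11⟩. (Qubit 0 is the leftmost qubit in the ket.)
-0.7057|00⟩ + (0.2531 - 0.08939i)|01⟩ + (0.3658 - 0.4917i)|10⟩ + (0.06891 - 0.2227i)|11⟩

C-Z leaves the control-|0⟩ kets |00⟩, |01⟩ unchanged and applies Z to qubit 1 on the control-|1⟩ pair (|10⟩, |11⟩).
Z = [[1, 0], [0, -1]].
With a = amp(|10⟩) = (0.3658 - 0.4917i) and b = amp(|11⟩) = (-0.06891 + 0.2227i):
new amp(|10⟩) = (1)·a = (0.3658 - 0.4917i)
new amp(|11⟩) = (-1)·b = (0.06891 - 0.2227i)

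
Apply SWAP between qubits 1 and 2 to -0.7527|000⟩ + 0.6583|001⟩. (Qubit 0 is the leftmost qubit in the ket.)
-0.7527|000⟩ + 0.6583|010⟩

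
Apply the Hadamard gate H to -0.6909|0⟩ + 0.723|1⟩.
0.0227|0⟩ - 0.9998|1⟩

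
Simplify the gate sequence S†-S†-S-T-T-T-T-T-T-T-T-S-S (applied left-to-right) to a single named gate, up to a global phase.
S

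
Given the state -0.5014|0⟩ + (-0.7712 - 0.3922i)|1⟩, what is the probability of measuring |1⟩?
0.7486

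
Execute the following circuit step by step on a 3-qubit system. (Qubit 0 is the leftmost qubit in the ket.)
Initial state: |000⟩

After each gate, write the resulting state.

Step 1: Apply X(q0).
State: |100⟩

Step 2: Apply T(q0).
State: (1/√2 + (1/√2)i)|100⟩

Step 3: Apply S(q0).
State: (-1/√2 + (1/√2)i)|100⟩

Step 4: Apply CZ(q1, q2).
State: (-1/√2 + (1/√2)i)|100⟩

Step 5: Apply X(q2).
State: (-1/√2 + (1/√2)i)|101⟩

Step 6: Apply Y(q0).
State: (1/√2 + (1/√2)i)|001⟩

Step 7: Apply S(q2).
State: (-1/√2 + (1/√2)i)|001⟩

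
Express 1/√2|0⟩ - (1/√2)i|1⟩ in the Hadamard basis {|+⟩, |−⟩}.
(1/2 - (1/2)i)|+⟩ + (1/2 + (1/2)i)|−⟩

With |ψ⟩ = α|0⟩ + β|1⟩, the Hadamard-basis coefficients are ⟨+|ψ⟩ = (α + β)/√2 and ⟨−|ψ⟩ = (α − β)/√2.
Here α = 1/√2, β = -(1/√2)i: (α + β)/√2 = (1/2 - (1/2)i), (α − β)/√2 = (1/2 + (1/2)i).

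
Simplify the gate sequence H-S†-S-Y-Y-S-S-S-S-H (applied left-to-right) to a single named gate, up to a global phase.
I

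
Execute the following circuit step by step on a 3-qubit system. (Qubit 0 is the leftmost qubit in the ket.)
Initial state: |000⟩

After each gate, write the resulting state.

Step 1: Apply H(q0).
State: 1/√2|000⟩ + 1/√2|100⟩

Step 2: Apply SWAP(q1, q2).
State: 1/√2|000⟩ + 1/√2|100⟩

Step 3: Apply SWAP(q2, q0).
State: 1/√2|000⟩ + 1/√2|001⟩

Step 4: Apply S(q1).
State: 1/√2|000⟩ + 1/√2|001⟩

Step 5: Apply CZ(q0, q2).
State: 1/√2|000⟩ + 1/√2|001⟩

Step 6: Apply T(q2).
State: 1/√2|000⟩ + (1/2 + (1/2)i)|001⟩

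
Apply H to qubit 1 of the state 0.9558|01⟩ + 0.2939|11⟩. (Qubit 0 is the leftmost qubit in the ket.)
0.6759|00⟩ - 0.6759|01⟩ + 0.2078|10⟩ - 0.2078|11⟩

H on qubit 1 mixes each pair of kets that differ only in qubit 1: amplitudes (a, b) of (|…0…⟩, |…1…⟩) become ((a + b)/√2, (a − b)/√2). Kets absent from the input have amplitude 0.
(|00⟩, |01⟩): (a, b) = (0, 0.9558) → (0.6759, -0.6759)
(|10⟩, |11⟩): (a, b) = (0, 0.2939) → (0.2078, -0.2078)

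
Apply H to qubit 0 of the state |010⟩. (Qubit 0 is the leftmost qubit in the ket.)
1/√2|010⟩ + 1/√2|110⟩

H on qubit 0 mixes each pair of kets that differ only in qubit 0: amplitudes (a, b) of (|…0…⟩, |…1…⟩) become ((a + b)/√2, (a − b)/√2). Kets absent from the input have amplitude 0.
(|010⟩, |110⟩): (a, b) = (1, 0) → (1/√2, 1/√2)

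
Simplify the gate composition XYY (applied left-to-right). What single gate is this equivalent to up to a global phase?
X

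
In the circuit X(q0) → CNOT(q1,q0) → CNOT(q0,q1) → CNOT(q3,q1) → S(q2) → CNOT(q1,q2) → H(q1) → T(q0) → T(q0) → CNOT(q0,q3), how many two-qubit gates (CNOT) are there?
5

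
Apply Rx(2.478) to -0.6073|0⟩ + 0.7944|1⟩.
(-0.1978 - 0.7511i)|0⟩ + (0.2588 + 0.5742i)|1⟩

Rx(2.478) = [[cos(θ/2), −i·sin(θ/2)], [−i·sin(θ/2), cos(θ/2)]]; θ = 2.478, cos(θ/2) ≈ 0.325742, sin(θ/2) ≈ 0.945459.
With a = amp(|0⟩) = -0.6073 and b = amp(|1⟩) = 0.7944:
new amp(|0⟩) = (0.325742)·a + (-0.945459i)·b = (-0.1978 - 0.7511i)
new amp(|1⟩) = (-0.945459i)·a + (0.325742)·b = (0.2588 + 0.5742i)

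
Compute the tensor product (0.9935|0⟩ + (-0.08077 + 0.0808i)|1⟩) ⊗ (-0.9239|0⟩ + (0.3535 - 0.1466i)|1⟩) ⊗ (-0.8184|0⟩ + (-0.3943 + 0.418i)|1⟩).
0.7512|000⟩ + (0.3619 - 0.3837i)|001⟩ + (-0.2874 + 0.1192i)|010⟩ + (-0.0776 + 0.2042i)|011⟩ + (-0.06107 + 0.06109i)|100⟩ + (0.00178 + 0.06063i)|101⟩ + (0.01367 - 0.03307i)|110⟩ + (-0.0103 - 0.02291i)|111⟩

amp(|b₁b₂…⟩) = product of the factor amplitudes for bits b₁, b₂, …; only kets whose every factor amplitude is nonzero survive.
|000⟩: (0.9935)(-0.9239)(-0.8184) = 0.7512
|001⟩: (0.9935)(-0.9239)(-0.3943 + 0.418i) = (0.3619 - 0.3837i)
|010⟩: (0.9935)(0.3535 - 0.1466i)(-0.8184) = (-0.2874 + 0.1192i)
|011⟩: (0.9935)(0.3535 - 0.1466i)(-0.3943 + 0.418i) = (-0.0776 + 0.2042i)
|100⟩: (-0.08077 + 0.0808i)(-0.9239)(-0.8184) = (-0.06107 + 0.06109i)
|101⟩: (-0.08077 + 0.0808i)(-0.9239)(-0.3943 + 0.418i) = (0.00178 + 0.06063i)
|110⟩: (-0.08077 + 0.0808i)(0.3535 - 0.1466i)(-0.8184) = (0.01367 - 0.03307i)
|111⟩: (-0.08077 + 0.0808i)(0.3535 - 0.1466i)(-0.3943 + 0.418i) = (-0.0103 - 0.02291i)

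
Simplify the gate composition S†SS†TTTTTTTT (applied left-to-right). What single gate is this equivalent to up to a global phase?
S†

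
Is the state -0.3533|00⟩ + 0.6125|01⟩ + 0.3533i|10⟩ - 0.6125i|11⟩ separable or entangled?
Separable

Writing the state as a|00⟩ + b|01⟩ + c|10⟩ + d|11⟩, it is a product state iff ad − bc = 0.
Here (a, b, c, d) = (-0.3533, 0.6125, 0.3533i, -0.6125i): ad − bc = (-0.3533)(-0.6125i) − (0.6125)(0.3533i) = 0, so the state is separable.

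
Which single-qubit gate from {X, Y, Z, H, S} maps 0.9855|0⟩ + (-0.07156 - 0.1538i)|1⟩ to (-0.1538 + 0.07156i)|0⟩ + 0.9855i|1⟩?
Y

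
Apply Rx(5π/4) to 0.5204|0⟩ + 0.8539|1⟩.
(-0.1991 - 0.7889i)|0⟩ + (-0.3268 - 0.4808i)|1⟩

Rx(5π/4) = [[cos(θ/2), −i·sin(θ/2)], [−i·sin(θ/2), cos(θ/2)]]; θ = 5π/4, cos(θ/2) ≈ -0.382683, sin(θ/2) ≈ 0.92388.
With a = amp(|0⟩) = 0.5204 and b = amp(|1⟩) = 0.8539:
new amp(|0⟩) = (-0.382683)·a + (-0.92388i)·b = (-0.1991 - 0.7889i)
new amp(|1⟩) = (-0.92388i)·a + (-0.382683)·b = (-0.3268 - 0.4808i)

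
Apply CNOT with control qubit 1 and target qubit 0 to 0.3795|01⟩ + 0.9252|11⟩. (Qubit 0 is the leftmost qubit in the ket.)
0.9252|01⟩ + 0.3795|11⟩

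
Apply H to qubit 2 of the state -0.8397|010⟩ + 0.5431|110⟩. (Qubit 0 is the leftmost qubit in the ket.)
-0.5938|010⟩ - 0.5938|011⟩ + 0.384|110⟩ + 0.384|111⟩

H on qubit 2 mixes each pair of kets that differ only in qubit 2: amplitudes (a, b) of (|…0…⟩, |…1…⟩) become ((a + b)/√2, (a − b)/√2). Kets absent from the input have amplitude 0.
(|010⟩, |011⟩): (a, b) = (-0.8397, 0) → (-0.5938, -0.5938)
(|110⟩, |111⟩): (a, b) = (0.5431, 0) → (0.384, 0.384)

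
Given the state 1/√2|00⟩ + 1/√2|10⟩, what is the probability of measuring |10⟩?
1/2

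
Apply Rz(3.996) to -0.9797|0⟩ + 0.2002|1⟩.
(0.4059 + 0.8917i)|0⟩ + (-0.08295 + 0.1822i)|1⟩

Rz(3.996) = [[e^(−iθ/2), 0], [0, e^(iθ/2)]] with e^(±iθ/2) = cos(θ/2) ± i·sin(θ/2); θ = 3.996, cos(θ/2) ≈ -0.414327, sin(θ/2) ≈ 0.910128.
With a = amp(|0⟩) = -0.9797 and b = amp(|1⟩) = 0.2002:
new amp(|0⟩) = (-0.414327 - 0.910128i)·a = (0.4059 + 0.8917i)
new amp(|1⟩) = (-0.414327 + 0.910128i)·b = (-0.08295 + 0.1822i)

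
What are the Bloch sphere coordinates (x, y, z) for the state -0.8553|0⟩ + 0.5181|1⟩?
(-0.8863, 0, 0.4631)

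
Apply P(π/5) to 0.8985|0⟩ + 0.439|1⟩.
0.8985|0⟩ + (0.3552 + 0.258i)|1⟩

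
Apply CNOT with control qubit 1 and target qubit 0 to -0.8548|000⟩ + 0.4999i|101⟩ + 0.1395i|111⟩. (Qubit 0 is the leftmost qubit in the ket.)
-0.8548|000⟩ + 0.1395i|011⟩ + 0.4999i|101⟩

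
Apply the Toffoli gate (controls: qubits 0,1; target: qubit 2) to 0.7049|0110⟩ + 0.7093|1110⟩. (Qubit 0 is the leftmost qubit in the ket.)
0.7049|0110⟩ + 0.7093|1100⟩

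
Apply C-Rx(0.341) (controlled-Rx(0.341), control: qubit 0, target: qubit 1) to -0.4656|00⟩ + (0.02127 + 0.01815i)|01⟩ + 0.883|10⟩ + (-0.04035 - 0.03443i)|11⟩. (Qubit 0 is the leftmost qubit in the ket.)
-0.4656|00⟩ + (0.02127 + 0.01815i)|01⟩ + (0.8644 + 0.006846i)|10⟩ + (-0.03976 - 0.1838i)|11⟩

C-Rx(0.341) leaves the control-|0⟩ kets |00⟩, |01⟩ unchanged and applies Rx(0.341) to qubit 1 on the control-|1⟩ pair (|10⟩, |11⟩).
Rx(0.341) = [[cos(θ/2), −i·sin(θ/2)], [−i·sin(θ/2), cos(θ/2)]]; θ = 0.341, cos(θ/2) ≈ 0.9855, sin(θ/2) ≈ 0.169675.
With a = amp(|10⟩) = 0.883 and b = amp(|11⟩) = (-0.04035 - 0.03443i):
new amp(|10⟩) = (0.9855)·a + (-0.169675i)·b = (0.8644 + 0.006846i)
new amp(|11⟩) = (-0.169675i)·a + (0.9855)·b = (-0.03976 - 0.1838i)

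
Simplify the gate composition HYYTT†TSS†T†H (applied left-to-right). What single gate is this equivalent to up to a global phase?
I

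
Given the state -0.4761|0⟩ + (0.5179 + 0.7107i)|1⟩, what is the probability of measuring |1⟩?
0.7733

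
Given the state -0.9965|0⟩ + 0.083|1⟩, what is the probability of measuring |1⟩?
0.006889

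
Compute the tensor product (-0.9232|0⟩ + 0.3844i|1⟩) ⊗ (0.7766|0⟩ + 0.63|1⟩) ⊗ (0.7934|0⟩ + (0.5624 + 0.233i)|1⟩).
-0.5688|000⟩ + (-0.4032 - 0.1671i)|001⟩ - 0.4615|010⟩ + (-0.3271 - 0.1355i)|011⟩ + 0.2368i|100⟩ + (-0.06956 + 0.1679i)|101⟩ + 0.1921i|110⟩ + (-0.05643 + 0.1362i)|111⟩

amp(|b₁b₂…⟩) = product of the factor amplitudes for bits b₁, b₂, …; only kets whose every factor amplitude is nonzero survive.
|000⟩: (-0.9232)(0.7766)(0.7934) = -0.5688
|001⟩: (-0.9232)(0.7766)(0.5624 + 0.233i) = (-0.4032 - 0.1671i)
|010⟩: (-0.9232)(0.63)(0.7934) = -0.4615
|011⟩: (-0.9232)(0.63)(0.5624 + 0.233i) = (-0.3271 - 0.1355i)
|100⟩: (0.3844i)(0.7766)(0.7934) = 0.2368i
|101⟩: (0.3844i)(0.7766)(0.5624 + 0.233i) = (-0.06956 + 0.1679i)
|110⟩: (0.3844i)(0.63)(0.7934) = 0.1921i
|111⟩: (0.3844i)(0.63)(0.5624 + 0.233i) = (-0.05643 + 0.1362i)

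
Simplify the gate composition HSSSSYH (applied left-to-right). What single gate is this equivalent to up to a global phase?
Y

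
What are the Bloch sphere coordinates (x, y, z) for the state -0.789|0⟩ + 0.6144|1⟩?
(-0.9695, 0, 0.245)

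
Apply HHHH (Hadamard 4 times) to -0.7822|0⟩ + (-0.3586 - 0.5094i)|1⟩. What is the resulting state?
-0.7822|0⟩ + (-0.3586 - 0.5094i)|1⟩

H² = I, so an even number of Hadamards cancels: H^4 = I and the state is unchanged.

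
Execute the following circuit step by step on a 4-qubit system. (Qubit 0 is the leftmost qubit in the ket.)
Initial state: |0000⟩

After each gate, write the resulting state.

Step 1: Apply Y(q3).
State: i|0001⟩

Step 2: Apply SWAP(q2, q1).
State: i|0001⟩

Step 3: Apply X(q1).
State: i|0101⟩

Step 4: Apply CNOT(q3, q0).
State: i|1101⟩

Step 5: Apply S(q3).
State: -|1101⟩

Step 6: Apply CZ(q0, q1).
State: |1101⟩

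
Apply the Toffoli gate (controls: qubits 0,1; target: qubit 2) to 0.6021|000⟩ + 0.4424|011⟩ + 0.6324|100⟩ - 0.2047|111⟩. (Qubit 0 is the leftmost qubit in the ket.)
0.6021|000⟩ + 0.4424|011⟩ + 0.6324|100⟩ - 0.2047|110⟩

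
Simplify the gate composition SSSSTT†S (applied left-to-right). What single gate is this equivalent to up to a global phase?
S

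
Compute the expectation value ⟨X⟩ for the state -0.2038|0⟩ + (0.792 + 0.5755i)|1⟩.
-0.3228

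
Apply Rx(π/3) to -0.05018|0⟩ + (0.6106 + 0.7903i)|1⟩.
(0.3517 - 0.3053i)|0⟩ + (0.5288 + 0.7095i)|1⟩

Rx(π/3) = [[cos(θ/2), −i·sin(θ/2)], [−i·sin(θ/2), cos(θ/2)]]; θ = π/3, cos(θ/2) ≈ 0.866025, sin(θ/2) ≈ 0.5.
With a = amp(|0⟩) = -0.05018 and b = amp(|1⟩) = (0.6106 + 0.7903i):
new amp(|0⟩) = (0.866025)·a + (-0.5i)·b = (0.3517 - 0.3053i)
new amp(|1⟩) = (-0.5i)·a + (0.866025)·b = (0.5288 + 0.7095i)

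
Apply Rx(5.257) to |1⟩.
-0.4909i|0⟩ - 0.8712|1⟩

Rx(5.257) = [[cos(θ/2), −i·sin(θ/2)], [−i·sin(θ/2), cos(θ/2)]]; θ = 5.257, cos(θ/2) ≈ -0.871231, sin(θ/2) ≈ 0.490874.
With a = amp(|0⟩) = 0 and b = amp(|1⟩) = 1:
new amp(|0⟩) = (-0.871231)·a + (-0.490874i)·b = -0.4909i
new amp(|1⟩) = (-0.490874i)·a + (-0.871231)·b = -0.8712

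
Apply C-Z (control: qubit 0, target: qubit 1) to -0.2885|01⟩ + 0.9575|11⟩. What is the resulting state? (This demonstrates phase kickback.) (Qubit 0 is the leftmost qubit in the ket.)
-0.2885|01⟩ - 0.9575|11⟩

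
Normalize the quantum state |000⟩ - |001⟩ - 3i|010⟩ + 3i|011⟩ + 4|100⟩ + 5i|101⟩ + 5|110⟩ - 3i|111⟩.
0.1026|000⟩ - 0.1026|001⟩ - 0.3078i|010⟩ + 0.3078i|011⟩ + 0.4104|100⟩ + 0.513i|101⟩ + 0.513|110⟩ - 0.3078i|111⟩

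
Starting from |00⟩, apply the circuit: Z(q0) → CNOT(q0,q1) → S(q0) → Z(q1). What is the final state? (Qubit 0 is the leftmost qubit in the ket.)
|00⟩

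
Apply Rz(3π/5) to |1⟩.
(0.5878 + 0.809i)|1⟩

Rz(3π/5) = [[e^(−iθ/2), 0], [0, e^(iθ/2)]] with e^(±iθ/2) = cos(θ/2) ± i·sin(θ/2); θ = 3π/5, cos(θ/2) ≈ 0.587785, sin(θ/2) ≈ 0.809017.
With a = amp(|0⟩) = 0 and b = amp(|1⟩) = 1:
new amp(|0⟩) = (0.587785 - 0.809017i)·a = 0
new amp(|1⟩) = (0.587785 + 0.809017i)·b = (0.5878 + 0.809i)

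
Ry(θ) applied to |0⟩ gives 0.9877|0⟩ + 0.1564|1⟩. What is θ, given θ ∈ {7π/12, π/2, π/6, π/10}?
π/10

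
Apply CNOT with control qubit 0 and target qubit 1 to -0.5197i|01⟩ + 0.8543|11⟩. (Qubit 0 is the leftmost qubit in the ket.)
-0.5197i|01⟩ + 0.8543|10⟩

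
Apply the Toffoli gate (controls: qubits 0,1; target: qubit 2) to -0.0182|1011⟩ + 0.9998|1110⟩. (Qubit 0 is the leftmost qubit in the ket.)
-0.0182|1011⟩ + 0.9998|1100⟩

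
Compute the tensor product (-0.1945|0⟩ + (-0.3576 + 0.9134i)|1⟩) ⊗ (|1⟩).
-0.1945|01⟩ + (-0.3576 + 0.9134i)|11⟩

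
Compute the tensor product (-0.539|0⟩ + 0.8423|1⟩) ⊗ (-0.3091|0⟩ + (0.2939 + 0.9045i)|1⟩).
0.1666|00⟩ + (-0.1584 - 0.4875i)|01⟩ - 0.2604|10⟩ + (0.2476 + 0.7619i)|11⟩

amp(|b₁b₂…⟩) = product of the factor amplitudes for bits b₁, b₂, …; only kets whose every factor amplitude is nonzero survive.
|00⟩: (-0.539)(-0.3091) = 0.1666
|01⟩: (-0.539)(0.2939 + 0.9045i) = (-0.1584 - 0.4875i)
|10⟩: (0.8423)(-0.3091) = -0.2604
|11⟩: (0.8423)(0.2939 + 0.9045i) = (0.2476 + 0.7619i)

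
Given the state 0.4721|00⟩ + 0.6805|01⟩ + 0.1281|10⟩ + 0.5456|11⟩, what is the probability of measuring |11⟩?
0.2977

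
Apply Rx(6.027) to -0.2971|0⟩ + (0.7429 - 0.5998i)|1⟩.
(0.218 - 0.0949i)|0⟩ + (-0.7368 + 0.6328i)|1⟩

Rx(6.027) = [[cos(θ/2), −i·sin(θ/2)], [−i·sin(θ/2), cos(θ/2)]]; θ = 6.027, cos(θ/2) ≈ -0.991807, sin(θ/2) ≈ 0.127743.
With a = amp(|0⟩) = -0.2971 and b = amp(|1⟩) = (0.7429 - 0.5998i):
new amp(|0⟩) = (-0.991807)·a + (-0.127743i)·b = (0.218 - 0.0949i)
new amp(|1⟩) = (-0.127743i)·a + (-0.991807)·b = (-0.7368 + 0.6328i)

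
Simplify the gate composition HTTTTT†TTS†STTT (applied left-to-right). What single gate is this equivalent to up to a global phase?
H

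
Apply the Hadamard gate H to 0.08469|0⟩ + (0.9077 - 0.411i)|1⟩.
(0.7017 - 0.2906i)|0⟩ + (-0.582 + 0.2906i)|1⟩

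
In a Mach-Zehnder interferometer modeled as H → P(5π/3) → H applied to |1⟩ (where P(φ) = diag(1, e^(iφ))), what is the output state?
(0.25 + 0.433i)|0⟩ + (0.75 - 0.433i)|1⟩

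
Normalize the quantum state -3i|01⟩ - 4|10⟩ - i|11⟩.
-0.5883i|01⟩ - 0.7845|10⟩ - 0.1961i|11⟩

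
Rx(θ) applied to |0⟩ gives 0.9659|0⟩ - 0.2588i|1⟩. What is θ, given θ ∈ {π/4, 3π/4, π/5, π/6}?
π/6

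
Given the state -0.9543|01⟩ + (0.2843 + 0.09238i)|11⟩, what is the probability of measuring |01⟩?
0.9107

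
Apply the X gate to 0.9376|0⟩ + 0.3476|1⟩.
0.3476|0⟩ + 0.9376|1⟩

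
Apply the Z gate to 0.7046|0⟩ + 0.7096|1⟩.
0.7046|0⟩ - 0.7096|1⟩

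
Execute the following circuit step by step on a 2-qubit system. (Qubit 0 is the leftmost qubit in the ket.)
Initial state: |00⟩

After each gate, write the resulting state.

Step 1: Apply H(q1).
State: 1/√2|00⟩ + 1/√2|01⟩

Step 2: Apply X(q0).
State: 1/√2|10⟩ + 1/√2|11⟩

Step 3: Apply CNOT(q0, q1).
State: 1/√2|10⟩ + 1/√2|11⟩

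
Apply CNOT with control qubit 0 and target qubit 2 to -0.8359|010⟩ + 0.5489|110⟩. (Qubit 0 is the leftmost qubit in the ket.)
-0.8359|010⟩ + 0.5489|111⟩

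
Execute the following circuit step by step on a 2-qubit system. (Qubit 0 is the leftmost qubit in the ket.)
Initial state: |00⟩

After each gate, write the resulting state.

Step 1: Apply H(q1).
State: 1/√2|00⟩ + 1/√2|01⟩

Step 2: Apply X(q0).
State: 1/√2|10⟩ + 1/√2|11⟩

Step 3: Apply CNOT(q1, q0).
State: 1/√2|01⟩ + 1/√2|10⟩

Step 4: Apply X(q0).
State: 1/√2|00⟩ + 1/√2|11⟩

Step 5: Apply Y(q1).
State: (1/√2)i|01⟩ - (1/√2)i|10⟩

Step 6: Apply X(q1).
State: (1/√2)i|00⟩ - (1/√2)i|11⟩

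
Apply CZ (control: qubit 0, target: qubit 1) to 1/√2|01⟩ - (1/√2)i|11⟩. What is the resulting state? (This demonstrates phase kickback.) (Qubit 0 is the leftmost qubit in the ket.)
1/√2|01⟩ + (1/√2)i|11⟩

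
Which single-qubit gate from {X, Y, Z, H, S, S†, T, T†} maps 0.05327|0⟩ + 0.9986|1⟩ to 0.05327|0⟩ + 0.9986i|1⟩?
S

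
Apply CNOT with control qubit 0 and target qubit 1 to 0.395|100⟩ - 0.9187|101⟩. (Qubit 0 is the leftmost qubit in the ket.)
0.395|110⟩ - 0.9187|111⟩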